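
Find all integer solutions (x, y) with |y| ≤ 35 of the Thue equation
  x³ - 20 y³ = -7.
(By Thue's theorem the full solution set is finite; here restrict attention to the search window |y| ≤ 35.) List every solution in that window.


The equation is x³ - 20y³ = -7. For fixed y, x³ = 20·y³ − 7, so a solution requires the RHS to be a perfect cube.
Strategy: iterate y from -35 to 35, compute RHS = 20·y³ − 7, and check whether it is a (positive or negative) perfect cube.
Check small values of y:
  y = 0: RHS = -7 is not a perfect cube.
  y = 1: RHS = 13 is not a perfect cube.
  y = -1: RHS = -27 = (-3)³ ⇒ x = -3 works.
  y = 2: RHS = 153 is not a perfect cube.
  y = -2: RHS = -167 is not a perfect cube.
  y = 3: RHS = 533 is not a perfect cube.
  y = -3: RHS = -547 is not a perfect cube.
Continuing the search up to |y| = 35 finds no further solutions beyond those listed.
Collected solutions: (-3, -1).

Solutions (with |y| ≤ 35): (-3, -1).


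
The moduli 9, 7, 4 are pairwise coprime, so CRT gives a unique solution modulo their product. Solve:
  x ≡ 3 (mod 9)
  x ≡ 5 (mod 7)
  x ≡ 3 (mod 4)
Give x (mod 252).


Moduli 9, 7, 4 are pairwise coprime; by CRT there is a unique solution modulo M = 9 · 7 · 4 = 252.
Solve pairwise, accumulating the modulus:
  Start with x ≡ 3 (mod 9).
  Combine with x ≡ 5 (mod 7): since gcd(9, 7) = 1, we get a unique residue mod 63.
    Write x = 3 + 9·t and substitute into x ≡ 5 (mod 7): 9·t ≡ 5 − 3 = 2 (mod 7).
    Reduce coefficients mod 7: 2·t ≡ 2 (mod 7).
    The inverse of 2 mod 7 is 4 (since 2·4 = 8 = 1·7 + 1), so t ≡ 4·2 = 8 ≡ 1 (mod 7).
    Then x = 3 + 9·1 = 12, valid modulo lcm(9, 7) = 63: x ≡ 12 (mod 63).
  Combine with x ≡ 3 (mod 4): since gcd(63, 4) = 1, we get a unique residue mod 252.
    Write x = 12 + 63·t and substitute into x ≡ 3 (mod 4): 63·t ≡ 3 − 12 = -9 (mod 4).
    Reduce coefficients mod 4: 3·t ≡ 3 (mod 4).
    The inverse of 3 mod 4 is 3 (since 3·3 = 9 = 2·4 + 1), so t ≡ 3·3 = 9 ≡ 1 (mod 4).
    Then x = 12 + 63·1 = 75, valid modulo lcm(63, 4) = 252: x ≡ 75 (mod 252).
Verify: 75 mod 9 = 3 ✓, 75 mod 7 = 5 ✓, 75 mod 4 = 3 ✓.

x ≡ 75 (mod 252).


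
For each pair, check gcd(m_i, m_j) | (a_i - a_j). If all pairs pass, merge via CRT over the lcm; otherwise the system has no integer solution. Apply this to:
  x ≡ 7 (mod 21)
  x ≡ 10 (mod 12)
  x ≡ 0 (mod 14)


Moduli 21, 12, 14 are not pairwise coprime, so CRT works modulo lcm(m_i) when all pairwise compatibility conditions hold.
Pairwise compatibility: gcd(m_i, m_j) must divide a_i - a_j for every pair.
Merge one congruence at a time:
  Start: x ≡ 7 (mod 21).
  Combine with x ≡ 10 (mod 12): gcd(21, 12) = 3; 10 - 7 = 3, which IS divisible by 3, so compatible.
    Write x = 7 + 21·t and substitute into x ≡ 10 (mod 12): 21·t ≡ 10 − 7 = 3 (mod 12).
    Divide the congruence (and modulus) by g = 3: 7·t ≡ 1 (mod 4).
    Reduce coefficients mod 4: 3·t ≡ 1 (mod 4).
    The inverse of 3 mod 4 is 3 (since 3·3 = 9 = 2·4 + 1), so t ≡ 3·1 = 3 ≡ 3 (mod 4).
    Then x = 7 + 21·3 = 70, valid modulo lcm(21, 12) = 84: x ≡ 70 (mod 84).
  Combine with x ≡ 0 (mod 14): gcd(84, 14) = 14; 0 - 70 = -70, which IS divisible by 14, so compatible.
    Write x = 70 + 84·t and substitute into x ≡ 0 (mod 14): 84·t ≡ 0 − 70 = -70 (mod 14).
    Divide the congruence (and modulus) by g = 14: 6·t ≡ -5 (mod 1).
    Modulo 1 every t works; take t = 0.
    Then x = 70 + 84·0 = 70, valid modulo lcm(84, 14) = 84: x ≡ 70 (mod 84).
Verify: 70 mod 21 = 7, 70 mod 12 = 10, 70 mod 14 = 0.

x ≡ 70 (mod 84).


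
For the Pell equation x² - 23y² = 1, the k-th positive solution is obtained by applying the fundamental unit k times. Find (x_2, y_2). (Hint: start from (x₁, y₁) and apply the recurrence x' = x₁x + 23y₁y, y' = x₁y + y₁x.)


Step 1: Find the fundamental solution (x₁, y₁) of x² - 23y² = 1.
  Expand √23 as a continued fraction. a₀ = ⌊√23⌋ = 4; iterate m_{k+1} = d_k·a_k − m_k, d_{k+1} = (23 − m_{k+1}²)/d_k, a_{k+1} = ⌊(a₀ + m_{k+1})/d_{k+1}⌋ (starting m₀ = 0, d₀ = 1), with convergents p_k = a_k·p_{k-1} + p_{k-2}, q_k = a_k·q_{k-1} + q_{k-2} (p₋₁ = 1, q₋₁ = 0):
  k = 0: a₀ = 4; p₀/q₀ = 4/1; p₀² − 23·q₀² = 16 − 23 = -7.
  k = 1: m = 4, d = 7, a = ⌊(4 + 4)/7⌋ = 1; p/q = (1·4 + 1)/(1·1 + 0) = 5/1; p² − 23·q² = 25 − 23 = 2.
  k = 2: m = 3, d = 2, a = ⌊(4 + 3)/2⌋ = 3; p/q = (3·5 + 4)/(3·1 + 1) = 19/4; p² − 23·q² = 361 − 368 = -7.
  k = 3: m = 3, d = 7, a = ⌊(4 + 3)/7⌋ = 1; p/q = (1·19 + 5)/(1·4 + 1) = 24/5; p² − 23·q² = 576 − 575 = 1.
  The first convergent with p² − 23·q² = 1 gives the fundamental solution (x₁, y₁) = (24, 5).
Step 2: Apply the recurrence (x_{n+1}, y_{n+1}) = (x₁x_n + 23y₁y_n, x₁y_n + y₁x_n) repeatedly.
  From (x_1, y_1) = (24, 5): x_2 = 24·24 + 23·5·5 = 1151; y_2 = 24·5 + 5·24 = 240.
Step 3: Verify x_2² - 23·y_2² = 1324801 - 1324800 = 1 (should be 1). ✓

(x_1, y_1) = (24, 5); (x_2, y_2) = (1151, 240).


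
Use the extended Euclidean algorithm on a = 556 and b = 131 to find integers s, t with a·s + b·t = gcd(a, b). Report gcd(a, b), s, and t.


Euclidean algorithm on (556, 131) — divide until remainder is 0:
  556 = 4 · 131 + 32
  131 = 4 · 32 + 3
  32 = 10 · 3 + 2
  3 = 1 · 2 + 1
  2 = 2 · 1 + 0
gcd(556, 131) = 1.
Track Bezout coefficients alongside the remainders: start with r₀ = 556 = a·1 + b·0 (s = 1, t = 0) and r₁ = 131 = a·0 + b·1 (s = 0, t = 1); each new remainder r_{k+1} = r_{k-1} − q_k·r_k inherits s_{k+1} = s_{k-1} − q_k·s_k, t_{k+1} = t_{k-1} − q_k·t_k, so r_k = a·s_k + b·t_k at every step:
  q = 4: r = 32, s = 1 − 4·0 = 1, t = 0 − 4·1 = -4  (check: 556·1 + 131·(-4) = 32)
  q = 4: r = 3, s = 0 − 4·1 = -4, t = 1 − 4·(-4) = 17  (check: 556·(-4) + 131·17 = 3)
  q = 10: r = 2, s = 1 − 10·(-4) = 41, t = -4 − 10·17 = -174  (check: 556·41 + 131·(-174) = 2)
  q = 1: r = 1, s = -4 − 1·41 = -45, t = 17 − 1·(-174) = 191  (check: 556·(-45) + 131·191 = 1)
The row with r = 1 (the gcd) gives the Bezout coefficients s = -45, t = 191.
Result: 556 · (-45) + 131 · (191) = 1.

gcd(556, 131) = 1; s = -45, t = 191 (check: 556·(-45) + 131·191 = 1).


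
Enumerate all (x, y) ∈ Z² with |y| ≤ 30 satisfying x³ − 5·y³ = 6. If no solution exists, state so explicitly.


The equation is x³ - 5y³ = 6. For fixed y, x³ = 5·y³ + 6, so a solution requires the RHS to be a perfect cube.
Strategy: iterate y from -30 to 30, compute RHS = 5·y³ + 6, and check whether it is a (positive or negative) perfect cube.
Check small values of y:
  y = 0: RHS = 6 is not a perfect cube.
  y = 1: RHS = 11 is not a perfect cube.
  y = -1: RHS = 1 = (1)³ ⇒ x = 1 works.
  y = 2: RHS = 46 is not a perfect cube.
  y = -2: RHS = -34 is not a perfect cube.
  y = 3: RHS = 141 is not a perfect cube.
  y = -3: RHS = -129 is not a perfect cube.
Continuing the search up to |y| = 30 finds no further solutions beyond those listed.
Collected solutions: (1, -1).

Solutions (with |y| ≤ 30): (1, -1).


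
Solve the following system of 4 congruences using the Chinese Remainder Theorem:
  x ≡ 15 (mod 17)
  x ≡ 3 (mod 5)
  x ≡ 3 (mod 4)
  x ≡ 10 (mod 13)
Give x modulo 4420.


Product of moduli M = 17 · 5 · 4 · 13 = 4420.
Merge one congruence at a time:
  Start: x ≡ 15 (mod 17).
  Combine with x ≡ 3 (mod 5); new modulus lcm = 85.
    Write x = 15 + 17·t and substitute into x ≡ 3 (mod 5): 17·t ≡ 3 − 15 = -12 (mod 5).
    Reduce coefficients mod 5: 2·t ≡ 3 (mod 5).
    The inverse of 2 mod 5 is 3 (since 2·3 = 6 = 1·5 + 1), so t ≡ 3·3 = 9 ≡ 4 (mod 5).
    Then x = 15 + 17·4 = 83, valid modulo lcm(17, 5) = 85: x ≡ 83 (mod 85).
  Combine with x ≡ 3 (mod 4); new modulus lcm = 340.
    Write x = 83 + 85·t and substitute into x ≡ 3 (mod 4): 85·t ≡ 3 − 83 = -80 (mod 4).
    Reduce coefficients mod 4: 1·t ≡ 0 (mod 4).
    So t ≡ 0 (mod 4).
    Then x = 83 + 85·0 = 83, valid modulo lcm(85, 4) = 340: x ≡ 83 (mod 340).
  Combine with x ≡ 10 (mod 13); new modulus lcm = 4420.
    Write x = 83 + 340·t and substitute into x ≡ 10 (mod 13): 340·t ≡ 10 − 83 = -73 (mod 13).
    Reduce coefficients mod 13: 2·t ≡ 5 (mod 13).
    The inverse of 2 mod 13 is 7 (since 2·7 = 14 = 1·13 + 1), so t ≡ 7·5 = 35 ≡ 9 (mod 13).
    Then x = 83 + 340·9 = 3143, valid modulo lcm(340, 13) = 4420: x ≡ 3143 (mod 4420).
Verify against each original: 3143 mod 17 = 15, 3143 mod 5 = 3, 3143 mod 4 = 3, 3143 mod 13 = 10.

x ≡ 3143 (mod 4420).


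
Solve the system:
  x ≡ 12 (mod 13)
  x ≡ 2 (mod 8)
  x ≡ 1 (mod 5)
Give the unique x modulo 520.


Moduli 13, 8, 5 are pairwise coprime; by CRT there is a unique solution modulo M = 13 · 8 · 5 = 520.
Solve pairwise, accumulating the modulus:
  Start with x ≡ 12 (mod 13).
  Combine with x ≡ 2 (mod 8): since gcd(13, 8) = 1, we get a unique residue mod 104.
    Write x = 12 + 13·t and substitute into x ≡ 2 (mod 8): 13·t ≡ 2 − 12 = -10 (mod 8).
    Reduce coefficients mod 8: 5·t ≡ 6 (mod 8).
    The inverse of 5 mod 8 is 5 (since 5·5 = 25 = 3·8 + 1), so t ≡ 5·6 = 30 ≡ 6 (mod 8).
    Then x = 12 + 13·6 = 90, valid modulo lcm(13, 8) = 104: x ≡ 90 (mod 104).
  Combine with x ≡ 1 (mod 5): since gcd(104, 5) = 1, we get a unique residue mod 520.
    Write x = 90 + 104·t and substitute into x ≡ 1 (mod 5): 104·t ≡ 1 − 90 = -89 (mod 5).
    Reduce coefficients mod 5: 4·t ≡ 1 (mod 5).
    The inverse of 4 mod 5 is 4 (since 4·4 = 16 = 3·5 + 1), so t ≡ 4·1 = 4 ≡ 4 (mod 5).
    Then x = 90 + 104·4 = 506, valid modulo lcm(104, 5) = 520: x ≡ 506 (mod 520).
Verify: 506 mod 13 = 12 ✓, 506 mod 8 = 2 ✓, 506 mod 5 = 1 ✓.

x ≡ 506 (mod 520).


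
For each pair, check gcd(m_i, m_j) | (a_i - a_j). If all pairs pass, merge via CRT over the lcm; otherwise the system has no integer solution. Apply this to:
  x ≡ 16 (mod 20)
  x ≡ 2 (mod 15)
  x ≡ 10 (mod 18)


Moduli 20, 15, 18 are not pairwise coprime, so CRT works modulo lcm(m_i) when all pairwise compatibility conditions hold.
Pairwise compatibility: gcd(m_i, m_j) must divide a_i - a_j for every pair.
Merge one congruence at a time:
  Start: x ≡ 16 (mod 20).
  Combine with x ≡ 2 (mod 15): gcd(20, 15) = 5, and 2 - 16 = -14 is NOT divisible by 5.
    ⇒ system is inconsistent (no integer solution).

No solution (the system is inconsistent).


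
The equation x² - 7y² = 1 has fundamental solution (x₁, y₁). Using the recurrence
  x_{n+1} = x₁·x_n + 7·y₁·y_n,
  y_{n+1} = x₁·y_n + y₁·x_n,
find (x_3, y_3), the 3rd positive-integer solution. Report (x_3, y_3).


Step 1: Find the fundamental solution (x₁, y₁) of x² - 7y² = 1.
  Expand √7 as a continued fraction. a₀ = ⌊√7⌋ = 2; iterate m_{k+1} = d_k·a_k − m_k, d_{k+1} = (7 − m_{k+1}²)/d_k, a_{k+1} = ⌊(a₀ + m_{k+1})/d_{k+1}⌋ (starting m₀ = 0, d₀ = 1), with convergents p_k = a_k·p_{k-1} + p_{k-2}, q_k = a_k·q_{k-1} + q_{k-2} (p₋₁ = 1, q₋₁ = 0):
  k = 0: a₀ = 2; p₀/q₀ = 2/1; p₀² − 7·q₀² = 4 − 7 = -3.
  k = 1: m = 2, d = 3, a = ⌊(2 + 2)/3⌋ = 1; p/q = (1·2 + 1)/(1·1 + 0) = 3/1; p² − 7·q² = 9 − 7 = 2.
  k = 2: m = 1, d = 2, a = ⌊(2 + 1)/2⌋ = 1; p/q = (1·3 + 2)/(1·1 + 1) = 5/2; p² − 7·q² = 25 − 28 = -3.
  k = 3: m = 1, d = 3, a = ⌊(2 + 1)/3⌋ = 1; p/q = (1·5 + 3)/(1·2 + 1) = 8/3; p² − 7·q² = 64 − 63 = 1.
  The first convergent with p² − 7·q² = 1 gives the fundamental solution (x₁, y₁) = (8, 3).
Step 2: Apply the recurrence (x_{n+1}, y_{n+1}) = (x₁x_n + 7y₁y_n, x₁y_n + y₁x_n) repeatedly.
  From (x_1, y_1) = (8, 3): x_2 = 8·8 + 7·3·3 = 127; y_2 = 8·3 + 3·8 = 48.
  From (x_2, y_2) = (127, 48): x_3 = 8·127 + 7·3·48 = 2024; y_3 = 8·48 + 3·127 = 765.
Step 3: Verify x_3² - 7·y_3² = 4096576 - 4096575 = 1 (should be 1). ✓

(x_1, y_1) = (8, 3); (x_3, y_3) = (2024, 765).


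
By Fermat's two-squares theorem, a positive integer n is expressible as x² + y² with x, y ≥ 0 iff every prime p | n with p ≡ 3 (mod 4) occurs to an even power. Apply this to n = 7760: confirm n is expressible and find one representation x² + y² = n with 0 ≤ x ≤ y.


Step 1: Factor n = 7760 = 2^4 · 5 · 97.
Step 2: Check the mod-4 condition on each prime factor: 2 = 2 (special); 5 ≡ 1 (mod 4), exponent 1; 97 ≡ 1 (mod 4), exponent 1.
All primes ≡ 3 (mod 4) appear to even exponent (or don't appear), so by the two-squares theorem n IS expressible as a sum of two squares.
Step 3: Build a representation. Group n = k² · m with k = 4 and m = 5 · 97 = 485 (a product of primes ≡ 1 (mod 4)); a representation of m scales to one of n via (k·x)² + (k·y)² = k²(x² + y²). Each prime p ≡ 1 (mod 4) is itself a sum of two squares; find a² by testing p − a² for a perfect square:
  5: 5 − 1² = 4 = 2² ⇒ 5 = 1² + 2².
  97: 97 − 1² = 96, 97 − 2² = 93, 97 − 3² = 88, 97 − 4² = 81 = 9² ⇒ 97 = 4² + 9².
  Combine using the Brahmagupta–Fibonacci identity (a² + b²)(c² + d²) = (ac − bd)² + (ad + bc)² = (ac + bd)² + (ad − bc)²:
  5 · 97 = 485: from (1² + 2²)(4² + 9²), take (1·4 − 2·9, 1·9 + 2·4) = (4 − 18, 9 + 8) = (-14, 17); dropping signs (only squares matter) gives (14, 17); check 14² + 17² = 196 + 289 = 485 ✓.
  Scale by k = 4: (4·14, 4·17) = (56, 68).
Step 4: Order so x ≤ y and verify: 56² + 68² = 3136 + 4624 = 7760 = n. ✓

n = 7760 = 56² + 68² (one valid representation with x ≤ y).


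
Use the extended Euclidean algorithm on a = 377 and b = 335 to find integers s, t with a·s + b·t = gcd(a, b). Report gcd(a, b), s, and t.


Euclidean algorithm on (377, 335) — divide until remainder is 0:
  377 = 1 · 335 + 42
  335 = 7 · 42 + 41
  42 = 1 · 41 + 1
  41 = 41 · 1 + 0
gcd(377, 335) = 1.
Track Bezout coefficients alongside the remainders: start with r₀ = 377 = a·1 + b·0 (s = 1, t = 0) and r₁ = 335 = a·0 + b·1 (s = 0, t = 1); each new remainder r_{k+1} = r_{k-1} − q_k·r_k inherits s_{k+1} = s_{k-1} − q_k·s_k, t_{k+1} = t_{k-1} − q_k·t_k, so r_k = a·s_k + b·t_k at every step:
  q = 1: r = 42, s = 1 − 1·0 = 1, t = 0 − 1·1 = -1  (check: 377·1 + 335·(-1) = 42)
  q = 7: r = 41, s = 0 − 7·1 = -7, t = 1 − 7·(-1) = 8  (check: 377·(-7) + 335·8 = 41)
  q = 1: r = 1, s = 1 − 1·(-7) = 8, t = -1 − 1·8 = -9  (check: 377·8 + 335·(-9) = 1)
The row with r = 1 (the gcd) gives the Bezout coefficients s = 8, t = -9.
Result: 377 · (8) + 335 · (-9) = 1.

gcd(377, 335) = 1; s = 8, t = -9 (check: 377·8 + 335·(-9) = 1).


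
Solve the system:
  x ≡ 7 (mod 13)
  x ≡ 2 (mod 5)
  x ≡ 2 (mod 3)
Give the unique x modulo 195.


Moduli 13, 5, 3 are pairwise coprime; by CRT there is a unique solution modulo M = 13 · 5 · 3 = 195.
Solve pairwise, accumulating the modulus:
  Start with x ≡ 7 (mod 13).
  Combine with x ≡ 2 (mod 5): since gcd(13, 5) = 1, we get a unique residue mod 65.
    Write x = 7 + 13·t and substitute into x ≡ 2 (mod 5): 13·t ≡ 2 − 7 = -5 (mod 5).
    Reduce coefficients mod 5: 3·t ≡ 0 (mod 5).
    The inverse of 3 mod 5 is 2 (since 3·2 = 6 = 1·5 + 1), so t ≡ 2·0 = 0 ≡ 0 (mod 5).
    Then x = 7 + 13·0 = 7, valid modulo lcm(13, 5) = 65: x ≡ 7 (mod 65).
  Combine with x ≡ 2 (mod 3): since gcd(65, 3) = 1, we get a unique residue mod 195.
    Write x = 7 + 65·t and substitute into x ≡ 2 (mod 3): 65·t ≡ 2 − 7 = -5 (mod 3).
    Reduce coefficients mod 3: 2·t ≡ 1 (mod 3).
    The inverse of 2 mod 3 is 2 (since 2·2 = 4 = 1·3 + 1), so t ≡ 2·1 = 2 ≡ 2 (mod 3).
    Then x = 7 + 65·2 = 137, valid modulo lcm(65, 3) = 195: x ≡ 137 (mod 195).
Verify: 137 mod 13 = 7 ✓, 137 mod 5 = 2 ✓, 137 mod 3 = 2 ✓.

x ≡ 137 (mod 195).


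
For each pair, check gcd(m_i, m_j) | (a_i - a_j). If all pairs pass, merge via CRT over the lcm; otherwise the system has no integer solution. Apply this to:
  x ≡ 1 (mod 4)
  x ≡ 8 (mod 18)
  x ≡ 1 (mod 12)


Moduli 4, 18, 12 are not pairwise coprime, so CRT works modulo lcm(m_i) when all pairwise compatibility conditions hold.
Pairwise compatibility: gcd(m_i, m_j) must divide a_i - a_j for every pair.
Merge one congruence at a time:
  Start: x ≡ 1 (mod 4).
  Combine with x ≡ 8 (mod 18): gcd(4, 18) = 2, and 8 - 1 = 7 is NOT divisible by 2.
    ⇒ system is inconsistent (no integer solution).

No solution (the system is inconsistent).


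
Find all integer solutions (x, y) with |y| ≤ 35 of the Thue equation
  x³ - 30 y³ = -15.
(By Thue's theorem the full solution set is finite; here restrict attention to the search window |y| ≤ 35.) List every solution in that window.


The equation is x³ - 30y³ = -15. For fixed y, x³ = 30·y³ − 15, so a solution requires the RHS to be a perfect cube.
Strategy: iterate y from -35 to 35, compute RHS = 30·y³ − 15, and check whether it is a (positive or negative) perfect cube.
Check small values of y:
  y = 0: RHS = -15 is not a perfect cube.
  y = 1: RHS = 15 is not a perfect cube.
  y = -1: RHS = -45 is not a perfect cube.
  y = 2: RHS = 225 is not a perfect cube.
  y = -2: RHS = -255 is not a perfect cube.
  y = 3: RHS = 795 is not a perfect cube.
  y = -3: RHS = -825 is not a perfect cube.
Continuing the search up to |y| = 35 finds no solutions either.
No (x, y) in the scanned range satisfies the equation.

No integer solutions with |y| ≤ 35.


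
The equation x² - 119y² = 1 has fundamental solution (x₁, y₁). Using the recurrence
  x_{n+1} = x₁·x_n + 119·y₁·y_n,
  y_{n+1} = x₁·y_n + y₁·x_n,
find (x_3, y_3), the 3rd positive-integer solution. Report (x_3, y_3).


Step 1: Find the fundamental solution (x₁, y₁) of x² - 119y² = 1.
  Expand √119 as a continued fraction. a₀ = ⌊√119⌋ = 10; iterate m_{k+1} = d_k·a_k − m_k, d_{k+1} = (119 − m_{k+1}²)/d_k, a_{k+1} = ⌊(a₀ + m_{k+1})/d_{k+1}⌋ (starting m₀ = 0, d₀ = 1), with convergents p_k = a_k·p_{k-1} + p_{k-2}, q_k = a_k·q_{k-1} + q_{k-2} (p₋₁ = 1, q₋₁ = 0):
  k = 0: a₀ = 10; p₀/q₀ = 10/1; p₀² − 119·q₀² = 100 − 119 = -19.
  k = 1: m = 10, d = 19, a = ⌊(10 + 10)/19⌋ = 1; p/q = (1·10 + 1)/(1·1 + 0) = 11/1; p² − 119·q² = 121 − 119 = 2.
  k = 2: m = 9, d = 2, a = ⌊(10 + 9)/2⌋ = 9; p/q = (9·11 + 10)/(9·1 + 1) = 109/10; p² − 119·q² = 11881 − 11900 = -19.
  k = 3: m = 9, d = 19, a = ⌊(10 + 9)/19⌋ = 1; p/q = (1·109 + 11)/(1·10 + 1) = 120/11; p² − 119·q² = 14400 − 14399 = 1.
  The first convergent with p² − 119·q² = 1 gives the fundamental solution (x₁, y₁) = (120, 11).
Step 2: Apply the recurrence (x_{n+1}, y_{n+1}) = (x₁x_n + 119y₁y_n, x₁y_n + y₁x_n) repeatedly.
  From (x_1, y_1) = (120, 11): x_2 = 120·120 + 119·11·11 = 28799; y_2 = 120·11 + 11·120 = 2640.
  From (x_2, y_2) = (28799, 2640): x_3 = 120·28799 + 119·11·2640 = 6911640; y_3 = 120·2640 + 11·28799 = 633589.
Step 3: Verify x_3² - 119·y_3² = 47770767489600 - 47770767489599 = 1 (should be 1). ✓

(x_1, y_1) = (120, 11); (x_3, y_3) = (6911640, 633589).


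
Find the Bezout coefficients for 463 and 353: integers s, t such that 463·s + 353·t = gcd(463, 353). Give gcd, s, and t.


Euclidean algorithm on (463, 353) — divide until remainder is 0:
  463 = 1 · 353 + 110
  353 = 3 · 110 + 23
  110 = 4 · 23 + 18
  23 = 1 · 18 + 5
  18 = 3 · 5 + 3
  5 = 1 · 3 + 2
  3 = 1 · 2 + 1
  2 = 2 · 1 + 0
gcd(463, 353) = 1.
Track Bezout coefficients alongside the remainders: start with r₀ = 463 = a·1 + b·0 (s = 1, t = 0) and r₁ = 353 = a·0 + b·1 (s = 0, t = 1); each new remainder r_{k+1} = r_{k-1} − q_k·r_k inherits s_{k+1} = s_{k-1} − q_k·s_k, t_{k+1} = t_{k-1} − q_k·t_k, so r_k = a·s_k + b·t_k at every step:
  q = 1: r = 110, s = 1 − 1·0 = 1, t = 0 − 1·1 = -1  (check: 463·1 + 353·(-1) = 110)
  q = 3: r = 23, s = 0 − 3·1 = -3, t = 1 − 3·(-1) = 4  (check: 463·(-3) + 353·4 = 23)
  q = 4: r = 18, s = 1 − 4·(-3) = 13, t = -1 − 4·4 = -17  (check: 463·13 + 353·(-17) = 18)
  q = 1: r = 5, s = -3 − 1·13 = -16, t = 4 − 1·(-17) = 21  (check: 463·(-16) + 353·21 = 5)
  q = 3: r = 3, s = 13 − 3·(-16) = 61, t = -17 − 3·21 = -80  (check: 463·61 + 353·(-80) = 3)
  q = 1: r = 2, s = -16 − 1·61 = -77, t = 21 − 1·(-80) = 101  (check: 463·(-77) + 353·101 = 2)
  q = 1: r = 1, s = 61 − 1·(-77) = 138, t = -80 − 1·101 = -181  (check: 463·138 + 353·(-181) = 1)
The row with r = 1 (the gcd) gives the Bezout coefficients s = 138, t = -181.
Result: 463 · (138) + 353 · (-181) = 1.

gcd(463, 353) = 1; s = 138, t = -181 (check: 463·138 + 353·(-181) = 1).


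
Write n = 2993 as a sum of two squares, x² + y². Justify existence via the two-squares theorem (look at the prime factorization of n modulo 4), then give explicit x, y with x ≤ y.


Step 1: Factor n = 2993 = 41 · 73.
Step 2: Check the mod-4 condition on each prime factor: 41 ≡ 1 (mod 4), exponent 1; 73 ≡ 1 (mod 4), exponent 1.
All primes ≡ 3 (mod 4) appear to even exponent (or don't appear), so by the two-squares theorem n IS expressible as a sum of two squares.
Step 3: Build a representation. Here n = 41 · 73 is a product of primes ≡ 1 (mod 4). Each prime p ≡ 1 (mod 4) is itself a sum of two squares; find a² by testing p − a² for a perfect square:
  41: 41 − 1² = 40, 41 − 2² = 37, 41 − 3² = 32, 41 − 4² = 25 = 5² ⇒ 41 = 4² + 5².
  73: 73 − 1² = 72, 73 − 2² = 69, 73 − 3² = 64 = 8² ⇒ 73 = 3² + 8².
  Combine using the Brahmagupta–Fibonacci identity (a² + b²)(c² + d²) = (ac − bd)² + (ad + bc)² = (ac + bd)² + (ad − bc)²:
  41 · 73 = 2993: from (4² + 5²)(3² + 8²), take (4·3 − 5·8, 4·8 + 5·3) = (12 − 40, 32 + 15) = (-28, 47); dropping signs (only squares matter) gives (28, 47); check 28² + 47² = 784 + 2209 = 2993 ✓.
Step 4: Order so x ≤ y and verify: 28² + 47² = 784 + 2209 = 2993 = n. ✓

n = 2993 = 28² + 47² (one valid representation with x ≤ y).


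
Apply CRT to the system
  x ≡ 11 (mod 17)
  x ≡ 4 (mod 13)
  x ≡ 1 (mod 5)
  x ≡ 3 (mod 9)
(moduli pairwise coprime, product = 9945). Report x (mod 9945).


Product of moduli M = 17 · 13 · 5 · 9 = 9945.
Merge one congruence at a time:
  Start: x ≡ 11 (mod 17).
  Combine with x ≡ 4 (mod 13); new modulus lcm = 221.
    Write x = 11 + 17·t and substitute into x ≡ 4 (mod 13): 17·t ≡ 4 − 11 = -7 (mod 13).
    Reduce coefficients mod 13: 4·t ≡ 6 (mod 13).
    The inverse of 4 mod 13 is 10 (since 4·10 = 40 = 3·13 + 1), so t ≡ 10·6 = 60 ≡ 8 (mod 13).
    Then x = 11 + 17·8 = 147, valid modulo lcm(17, 13) = 221: x ≡ 147 (mod 221).
  Combine with x ≡ 1 (mod 5); new modulus lcm = 1105.
    Write x = 147 + 221·t and substitute into x ≡ 1 (mod 5): 221·t ≡ 1 − 147 = -146 (mod 5).
    Reduce coefficients mod 5: 1·t ≡ 4 (mod 5).
    So t ≡ 4 (mod 5).
    Then x = 147 + 221·4 = 1031, valid modulo lcm(221, 5) = 1105: x ≡ 1031 (mod 1105).
  Combine with x ≡ 3 (mod 9); new modulus lcm = 9945.
    Write x = 1031 + 1105·t and substitute into x ≡ 3 (mod 9): 1105·t ≡ 3 − 1031 = -1028 (mod 9).
    Reduce coefficients mod 9: 7·t ≡ 7 (mod 9).
    The inverse of 7 mod 9 is 4 (since 7·4 = 28 = 3·9 + 1), so t ≡ 4·7 = 28 ≡ 1 (mod 9).
    Then x = 1031 + 1105·1 = 2136, valid modulo lcm(1105, 9) = 9945: x ≡ 2136 (mod 9945).
Verify against each original: 2136 mod 17 = 11, 2136 mod 13 = 4, 2136 mod 5 = 1, 2136 mod 9 = 3.

x ≡ 2136 (mod 9945).


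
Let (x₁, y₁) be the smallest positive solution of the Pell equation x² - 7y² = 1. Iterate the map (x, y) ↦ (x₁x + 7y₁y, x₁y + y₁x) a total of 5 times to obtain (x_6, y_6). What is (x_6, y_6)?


Step 1: Find the fundamental solution (x₁, y₁) of x² - 7y² = 1.
  Expand √7 as a continued fraction. a₀ = ⌊√7⌋ = 2; iterate m_{k+1} = d_k·a_k − m_k, d_{k+1} = (7 − m_{k+1}²)/d_k, a_{k+1} = ⌊(a₀ + m_{k+1})/d_{k+1}⌋ (starting m₀ = 0, d₀ = 1), with convergents p_k = a_k·p_{k-1} + p_{k-2}, q_k = a_k·q_{k-1} + q_{k-2} (p₋₁ = 1, q₋₁ = 0):
  k = 0: a₀ = 2; p₀/q₀ = 2/1; p₀² − 7·q₀² = 4 − 7 = -3.
  k = 1: m = 2, d = 3, a = ⌊(2 + 2)/3⌋ = 1; p/q = (1·2 + 1)/(1·1 + 0) = 3/1; p² − 7·q² = 9 − 7 = 2.
  k = 2: m = 1, d = 2, a = ⌊(2 + 1)/2⌋ = 1; p/q = (1·3 + 2)/(1·1 + 1) = 5/2; p² − 7·q² = 25 − 28 = -3.
  k = 3: m = 1, d = 3, a = ⌊(2 + 1)/3⌋ = 1; p/q = (1·5 + 3)/(1·2 + 1) = 8/3; p² − 7·q² = 64 − 63 = 1.
  The first convergent with p² − 7·q² = 1 gives the fundamental solution (x₁, y₁) = (8, 3).
Step 2: Apply the recurrence (x_{n+1}, y_{n+1}) = (x₁x_n + 7y₁y_n, x₁y_n + y₁x_n) repeatedly.
  From (x_1, y_1) = (8, 3): x_2 = 8·8 + 7·3·3 = 127; y_2 = 8·3 + 3·8 = 48.
  From (x_2, y_2) = (127, 48): x_3 = 8·127 + 7·3·48 = 2024; y_3 = 8·48 + 3·127 = 765.
  From (x_3, y_3) = (2024, 765): x_4 = 8·2024 + 7·3·765 = 32257; y_4 = 8·765 + 3·2024 = 12192.
  From (x_4, y_4) = (32257, 12192): x_5 = 8·32257 + 7·3·12192 = 514088; y_5 = 8·12192 + 3·32257 = 194307.
  From (x_5, y_5) = (514088, 194307): x_6 = 8·514088 + 7·3·194307 = 8193151; y_6 = 8·194307 + 3·514088 = 3096720.
Step 3: Verify x_6² - 7·y_6² = 67127723308801 - 67127723308800 = 1 (should be 1). ✓

(x_1, y_1) = (8, 3); (x_6, y_6) = (8193151, 3096720).


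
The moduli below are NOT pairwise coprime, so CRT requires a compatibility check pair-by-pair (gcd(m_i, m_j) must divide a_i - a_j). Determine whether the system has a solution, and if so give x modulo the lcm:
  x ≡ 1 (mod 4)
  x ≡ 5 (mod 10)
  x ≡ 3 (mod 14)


Moduli 4, 10, 14 are not pairwise coprime, so CRT works modulo lcm(m_i) when all pairwise compatibility conditions hold.
Pairwise compatibility: gcd(m_i, m_j) must divide a_i - a_j for every pair.
Merge one congruence at a time:
  Start: x ≡ 1 (mod 4).
  Combine with x ≡ 5 (mod 10): gcd(4, 10) = 2; 5 - 1 = 4, which IS divisible by 2, so compatible.
    Write x = 1 + 4·t and substitute into x ≡ 5 (mod 10): 4·t ≡ 5 − 1 = 4 (mod 10).
    Divide the congruence (and modulus) by g = 2: 2·t ≡ 2 (mod 5).
    The inverse of 2 mod 5 is 3 (since 2·3 = 6 = 1·5 + 1), so t ≡ 3·2 = 6 ≡ 1 (mod 5).
    Then x = 1 + 4·1 = 5, valid modulo lcm(4, 10) = 20: x ≡ 5 (mod 20).
  Combine with x ≡ 3 (mod 14): gcd(20, 14) = 2; 3 - 5 = -2, which IS divisible by 2, so compatible.
    Write x = 5 + 20·t and substitute into x ≡ 3 (mod 14): 20·t ≡ 3 − 5 = -2 (mod 14).
    Divide the congruence (and modulus) by g = 2: 10·t ≡ -1 (mod 7).
    Reduce coefficients mod 7: 3·t ≡ 6 (mod 7).
    The inverse of 3 mod 7 is 5 (since 3·5 = 15 = 2·7 + 1), so t ≡ 5·6 = 30 ≡ 2 (mod 7).
    Then x = 5 + 20·2 = 45, valid modulo lcm(20, 14) = 140: x ≡ 45 (mod 140).
Verify: 45 mod 4 = 1, 45 mod 10 = 5, 45 mod 14 = 3.

x ≡ 45 (mod 140).


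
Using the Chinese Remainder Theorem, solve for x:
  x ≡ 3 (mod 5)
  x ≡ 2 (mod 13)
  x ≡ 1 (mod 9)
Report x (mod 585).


Moduli 5, 13, 9 are pairwise coprime; by CRT there is a unique solution modulo M = 5 · 13 · 9 = 585.
Solve pairwise, accumulating the modulus:
  Start with x ≡ 3 (mod 5).
  Combine with x ≡ 2 (mod 13): since gcd(5, 13) = 1, we get a unique residue mod 65.
    Write x = 3 + 5·t and substitute into x ≡ 2 (mod 13): 5·t ≡ 2 − 3 = -1 (mod 13).
    Reduce coefficients mod 13: 5·t ≡ 12 (mod 13).
    The inverse of 5 mod 13 is 8 (since 5·8 = 40 = 3·13 + 1), so t ≡ 8·12 = 96 ≡ 5 (mod 13).
    Then x = 3 + 5·5 = 28, valid modulo lcm(5, 13) = 65: x ≡ 28 (mod 65).
  Combine with x ≡ 1 (mod 9): since gcd(65, 9) = 1, we get a unique residue mod 585.
    Write x = 28 + 65·t and substitute into x ≡ 1 (mod 9): 65·t ≡ 1 − 28 = -27 (mod 9).
    Reduce coefficients mod 9: 2·t ≡ 0 (mod 9).
    The inverse of 2 mod 9 is 5 (since 2·5 = 10 = 1·9 + 1), so t ≡ 5·0 = 0 ≡ 0 (mod 9).
    Then x = 28 + 65·0 = 28, valid modulo lcm(65, 9) = 585: x ≡ 28 (mod 585).
Verify: 28 mod 5 = 3 ✓, 28 mod 13 = 2 ✓, 28 mod 9 = 1 ✓.

x ≡ 28 (mod 585).


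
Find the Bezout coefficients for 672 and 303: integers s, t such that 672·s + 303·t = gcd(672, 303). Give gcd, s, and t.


Euclidean algorithm on (672, 303) — divide until remainder is 0:
  672 = 2 · 303 + 66
  303 = 4 · 66 + 39
  66 = 1 · 39 + 27
  39 = 1 · 27 + 12
  27 = 2 · 12 + 3
  12 = 4 · 3 + 0
gcd(672, 303) = 3.
Track Bezout coefficients alongside the remainders: start with r₀ = 672 = a·1 + b·0 (s = 1, t = 0) and r₁ = 303 = a·0 + b·1 (s = 0, t = 1); each new remainder r_{k+1} = r_{k-1} − q_k·r_k inherits s_{k+1} = s_{k-1} − q_k·s_k, t_{k+1} = t_{k-1} − q_k·t_k, so r_k = a·s_k + b·t_k at every step:
  q = 2: r = 66, s = 1 − 2·0 = 1, t = 0 − 2·1 = -2  (check: 672·1 + 303·(-2) = 66)
  q = 4: r = 39, s = 0 − 4·1 = -4, t = 1 − 4·(-2) = 9  (check: 672·(-4) + 303·9 = 39)
  q = 1: r = 27, s = 1 − 1·(-4) = 5, t = -2 − 1·9 = -11  (check: 672·5 + 303·(-11) = 27)
  q = 1: r = 12, s = -4 − 1·5 = -9, t = 9 − 1·(-11) = 20  (check: 672·(-9) + 303·20 = 12)
  q = 2: r = 3, s = 5 − 2·(-9) = 23, t = -11 − 2·20 = -51  (check: 672·23 + 303·(-51) = 3)
The row with r = 3 (the gcd) gives the Bezout coefficients s = 23, t = -51.
Result: 672 · (23) + 303 · (-51) = 3.

gcd(672, 303) = 3; s = 23, t = -51 (check: 672·23 + 303·(-51) = 3).


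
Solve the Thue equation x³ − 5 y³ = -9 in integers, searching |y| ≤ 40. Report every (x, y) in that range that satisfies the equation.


The equation is x³ - 5y³ = -9. For fixed y, x³ = 5·y³ − 9, so a solution requires the RHS to be a perfect cube.
Strategy: iterate y from -40 to 40, compute RHS = 5·y³ − 9, and check whether it is a (positive or negative) perfect cube.
Check small values of y:
  y = 0: RHS = -9 is not a perfect cube.
  y = 1: RHS = -4 is not a perfect cube.
  y = -1: RHS = -14 is not a perfect cube.
  y = 2: RHS = 31 is not a perfect cube.
  y = -2: RHS = -49 is not a perfect cube.
  y = 3: RHS = 126 is not a perfect cube.
  y = -3: RHS = -144 is not a perfect cube.
Continuing the search up to |y| = 40 finds no solutions either.
No (x, y) in the scanned range satisfies the equation.

No integer solutions with |y| ≤ 40.


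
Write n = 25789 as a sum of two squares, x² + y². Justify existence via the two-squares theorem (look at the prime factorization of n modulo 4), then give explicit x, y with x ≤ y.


Step 1: Factor n = 25789 = 17 · 37 · 41.
Step 2: Check the mod-4 condition on each prime factor: 17 ≡ 1 (mod 4), exponent 1; 37 ≡ 1 (mod 4), exponent 1; 41 ≡ 1 (mod 4), exponent 1.
All primes ≡ 3 (mod 4) appear to even exponent (or don't appear), so by the two-squares theorem n IS expressible as a sum of two squares.
Step 3: Build a representation. Here n = 17 · 37 · 41 is a product of primes ≡ 1 (mod 4). Each prime p ≡ 1 (mod 4) is itself a sum of two squares; find a² by testing p − a² for a perfect square:
  17: 17 − 1² = 16 = 4² ⇒ 17 = 1² + 4².
  37: 37 − 1² = 36 = 6² ⇒ 37 = 1² + 6².
  41: 41 − 1² = 40, 41 − 2² = 37, 41 − 3² = 32, 41 − 4² = 25 = 5² ⇒ 41 = 4² + 5².
  Combine using the Brahmagupta–Fibonacci identity (a² + b²)(c² + d²) = (ac − bd)² + (ad + bc)² = (ac + bd)² + (ad − bc)²:
  17 · 37 = 629: from (1² + 4²)(1² + 6²), take (1·1 − 4·6, 1·6 + 4·1) = (1 − 24, 6 + 4) = (-23, 10); dropping signs (only squares matter) gives (23, 10); check 23² + 10² = 529 + 100 = 629 ✓.
  629 · 41 = 25789: from (23² + 10²)(4² + 5²), take (23·4 − 10·5, 23·5 + 10·4) = (92 − 50, 115 + 40) = (42, 155); check 42² + 155² = 1764 + 24025 = 25789 ✓.
Step 4: Order so x ≤ y and verify: 42² + 155² = 1764 + 24025 = 25789 = n. ✓

n = 25789 = 42² + 155² (one valid representation with x ≤ y).


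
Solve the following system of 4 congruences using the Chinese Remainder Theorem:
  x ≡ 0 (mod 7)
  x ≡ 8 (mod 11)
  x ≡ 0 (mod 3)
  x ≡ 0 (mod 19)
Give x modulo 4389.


Product of moduli M = 7 · 11 · 3 · 19 = 4389.
Merge one congruence at a time:
  Start: x ≡ 0 (mod 7).
  Combine with x ≡ 8 (mod 11); new modulus lcm = 77.
    Write x = 0 + 7·t and substitute into x ≡ 8 (mod 11): 7·t ≡ 8 − 0 = 8 (mod 11).
    The inverse of 7 mod 11 is 8 (since 7·8 = 56 = 5·11 + 1), so t ≡ 8·8 = 64 ≡ 9 (mod 11).
    Then x = 0 + 7·9 = 63, valid modulo lcm(7, 11) = 77: x ≡ 63 (mod 77).
  Combine with x ≡ 0 (mod 3); new modulus lcm = 231.
    Write x = 63 + 77·t and substitute into x ≡ 0 (mod 3): 77·t ≡ 0 − 63 = -63 (mod 3).
    Reduce coefficients mod 3: 2·t ≡ 0 (mod 3).
    The inverse of 2 mod 3 is 2 (since 2·2 = 4 = 1·3 + 1), so t ≡ 2·0 = 0 ≡ 0 (mod 3).
    Then x = 63 + 77·0 = 63, valid modulo lcm(77, 3) = 231: x ≡ 63 (mod 231).
  Combine with x ≡ 0 (mod 19); new modulus lcm = 4389.
    Write x = 63 + 231·t and substitute into x ≡ 0 (mod 19): 231·t ≡ 0 − 63 = -63 (mod 19).
    Reduce coefficients mod 19: 3·t ≡ 13 (mod 19).
    The inverse of 3 mod 19 is 13 (since 3·13 = 39 = 2·19 + 1), so t ≡ 13·13 = 169 ≡ 17 (mod 19).
    Then x = 63 + 231·17 = 3990, valid modulo lcm(231, 19) = 4389: x ≡ 3990 (mod 4389).
Verify against each original: 3990 mod 7 = 0, 3990 mod 11 = 8, 3990 mod 3 = 0, 3990 mod 19 = 0.

x ≡ 3990 (mod 4389).


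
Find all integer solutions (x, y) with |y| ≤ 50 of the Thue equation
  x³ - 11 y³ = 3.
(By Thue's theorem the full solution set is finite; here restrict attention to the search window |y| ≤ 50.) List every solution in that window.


The equation is x³ - 11y³ = 3. For fixed y, x³ = 11·y³ + 3, so a solution requires the RHS to be a perfect cube.
Strategy: iterate y from -50 to 50, compute RHS = 11·y³ + 3, and check whether it is a (positive or negative) perfect cube.
Check small values of y:
  y = 0: RHS = 3 is not a perfect cube.
  y = 1: RHS = 14 is not a perfect cube.
  y = -1: RHS = -8 = (-2)³ ⇒ x = -2 works.
  y = 2: RHS = 91 is not a perfect cube.
  y = -2: RHS = -85 is not a perfect cube.
  y = 3: RHS = 300 is not a perfect cube.
  y = -3: RHS = -294 is not a perfect cube.
Continuing the search up to |y| = 50 finds no further solutions beyond those listed.
Collected solutions: (-2, -1).

Solutions (with |y| ≤ 50): (-2, -1).


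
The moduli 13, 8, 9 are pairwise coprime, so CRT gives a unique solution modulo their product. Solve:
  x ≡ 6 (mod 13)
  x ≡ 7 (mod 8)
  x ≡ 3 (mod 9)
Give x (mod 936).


Moduli 13, 8, 9 are pairwise coprime; by CRT there is a unique solution modulo M = 13 · 8 · 9 = 936.
Solve pairwise, accumulating the modulus:
  Start with x ≡ 6 (mod 13).
  Combine with x ≡ 7 (mod 8): since gcd(13, 8) = 1, we get a unique residue mod 104.
    Write x = 6 + 13·t and substitute into x ≡ 7 (mod 8): 13·t ≡ 7 − 6 = 1 (mod 8).
    Reduce coefficients mod 8: 5·t ≡ 1 (mod 8).
    The inverse of 5 mod 8 is 5 (since 5·5 = 25 = 3·8 + 1), so t ≡ 5·1 = 5 ≡ 5 (mod 8).
    Then x = 6 + 13·5 = 71, valid modulo lcm(13, 8) = 104: x ≡ 71 (mod 104).
  Combine with x ≡ 3 (mod 9): since gcd(104, 9) = 1, we get a unique residue mod 936.
    Write x = 71 + 104·t and substitute into x ≡ 3 (mod 9): 104·t ≡ 3 − 71 = -68 (mod 9).
    Reduce coefficients mod 9: 5·t ≡ 4 (mod 9).
    The inverse of 5 mod 9 is 2 (since 5·2 = 10 = 1·9 + 1), so t ≡ 2·4 = 8 ≡ 8 (mod 9).
    Then x = 71 + 104·8 = 903, valid modulo lcm(104, 9) = 936: x ≡ 903 (mod 936).
Verify: 903 mod 13 = 6 ✓, 903 mod 8 = 7 ✓, 903 mod 9 = 3 ✓.

x ≡ 903 (mod 936).


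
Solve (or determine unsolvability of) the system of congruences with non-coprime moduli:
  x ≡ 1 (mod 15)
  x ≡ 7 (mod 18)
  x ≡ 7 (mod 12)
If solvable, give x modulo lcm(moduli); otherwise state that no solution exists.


Moduli 15, 18, 12 are not pairwise coprime, so CRT works modulo lcm(m_i) when all pairwise compatibility conditions hold.
Pairwise compatibility: gcd(m_i, m_j) must divide a_i - a_j for every pair.
Merge one congruence at a time:
  Start: x ≡ 1 (mod 15).
  Combine with x ≡ 7 (mod 18): gcd(15, 18) = 3; 7 - 1 = 6, which IS divisible by 3, so compatible.
    Write x = 1 + 15·t and substitute into x ≡ 7 (mod 18): 15·t ≡ 7 − 1 = 6 (mod 18).
    Divide the congruence (and modulus) by g = 3: 5·t ≡ 2 (mod 6).
    The inverse of 5 mod 6 is 5 (since 5·5 = 25 = 4·6 + 1), so t ≡ 5·2 = 10 ≡ 4 (mod 6).
    Then x = 1 + 15·4 = 61, valid modulo lcm(15, 18) = 90: x ≡ 61 (mod 90).
  Combine with x ≡ 7 (mod 12): gcd(90, 12) = 6; 7 - 61 = -54, which IS divisible by 6, so compatible.
    Write x = 61 + 90·t and substitute into x ≡ 7 (mod 12): 90·t ≡ 7 − 61 = -54 (mod 12).
    Divide the congruence (and modulus) by g = 6: 15·t ≡ -9 (mod 2).
    Reduce coefficients mod 2: 1·t ≡ 1 (mod 2).
    So t ≡ 1 (mod 2).
    Then x = 61 + 90·1 = 151, valid modulo lcm(90, 12) = 180: x ≡ 151 (mod 180).
Verify: 151 mod 15 = 1, 151 mod 18 = 7, 151 mod 12 = 7.

x ≡ 151 (mod 180).


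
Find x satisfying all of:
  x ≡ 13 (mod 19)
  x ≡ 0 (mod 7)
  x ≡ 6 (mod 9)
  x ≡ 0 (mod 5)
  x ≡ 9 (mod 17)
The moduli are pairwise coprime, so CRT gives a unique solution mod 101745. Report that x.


Product of moduli M = 19 · 7 · 9 · 5 · 17 = 101745.
Merge one congruence at a time:
  Start: x ≡ 13 (mod 19).
  Combine with x ≡ 0 (mod 7); new modulus lcm = 133.
    Write x = 13 + 19·t and substitute into x ≡ 0 (mod 7): 19·t ≡ 0 − 13 = -13 (mod 7).
    Reduce coefficients mod 7: 5·t ≡ 1 (mod 7).
    The inverse of 5 mod 7 is 3 (since 5·3 = 15 = 2·7 + 1), so t ≡ 3·1 = 3 ≡ 3 (mod 7).
    Then x = 13 + 19·3 = 70, valid modulo lcm(19, 7) = 133: x ≡ 70 (mod 133).
  Combine with x ≡ 6 (mod 9); new modulus lcm = 1197.
    Write x = 70 + 133·t and substitute into x ≡ 6 (mod 9): 133·t ≡ 6 − 70 = -64 (mod 9).
    Reduce coefficients mod 9: 7·t ≡ 8 (mod 9).
    The inverse of 7 mod 9 is 4 (since 7·4 = 28 = 3·9 + 1), so t ≡ 4·8 = 32 ≡ 5 (mod 9).
    Then x = 70 + 133·5 = 735, valid modulo lcm(133, 9) = 1197: x ≡ 735 (mod 1197).
  Combine with x ≡ 0 (mod 5); new modulus lcm = 5985.
    Write x = 735 + 1197·t and substitute into x ≡ 0 (mod 5): 1197·t ≡ 0 − 735 = -735 (mod 5).
    Reduce coefficients mod 5: 2·t ≡ 0 (mod 5).
    The inverse of 2 mod 5 is 3 (since 2·3 = 6 = 1·5 + 1), so t ≡ 3·0 = 0 ≡ 0 (mod 5).
    Then x = 735 + 1197·0 = 735, valid modulo lcm(1197, 5) = 5985: x ≡ 735 (mod 5985).
  Combine with x ≡ 9 (mod 17); new modulus lcm = 101745.
    Write x = 735 + 5985·t and substitute into x ≡ 9 (mod 17): 5985·t ≡ 9 − 735 = -726 (mod 17).
    Reduce coefficients mod 17: 1·t ≡ 5 (mod 17).
    So t ≡ 5 (mod 17).
    Then x = 735 + 5985·5 = 30660, valid modulo lcm(5985, 17) = 101745: x ≡ 30660 (mod 101745).
Verify against each original: 30660 mod 19 = 13, 30660 mod 7 = 0, 30660 mod 9 = 6, 30660 mod 5 = 0, 30660 mod 17 = 9.

x ≡ 30660 (mod 101745).


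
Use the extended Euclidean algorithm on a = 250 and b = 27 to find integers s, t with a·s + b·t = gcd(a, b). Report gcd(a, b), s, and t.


Euclidean algorithm on (250, 27) — divide until remainder is 0:
  250 = 9 · 27 + 7
  27 = 3 · 7 + 6
  7 = 1 · 6 + 1
  6 = 6 · 1 + 0
gcd(250, 27) = 1.
Track Bezout coefficients alongside the remainders: start with r₀ = 250 = a·1 + b·0 (s = 1, t = 0) and r₁ = 27 = a·0 + b·1 (s = 0, t = 1); each new remainder r_{k+1} = r_{k-1} − q_k·r_k inherits s_{k+1} = s_{k-1} − q_k·s_k, t_{k+1} = t_{k-1} − q_k·t_k, so r_k = a·s_k + b·t_k at every step:
  q = 9: r = 7, s = 1 − 9·0 = 1, t = 0 − 9·1 = -9  (check: 250·1 + 27·(-9) = 7)
  q = 3: r = 6, s = 0 − 3·1 = -3, t = 1 − 3·(-9) = 28  (check: 250·(-3) + 27·28 = 6)
  q = 1: r = 1, s = 1 − 1·(-3) = 4, t = -9 − 1·28 = -37  (check: 250·4 + 27·(-37) = 1)
The row with r = 1 (the gcd) gives the Bezout coefficients s = 4, t = -37.
Result: 250 · (4) + 27 · (-37) = 1.

gcd(250, 27) = 1; s = 4, t = -37 (check: 250·4 + 27·(-37) = 1).


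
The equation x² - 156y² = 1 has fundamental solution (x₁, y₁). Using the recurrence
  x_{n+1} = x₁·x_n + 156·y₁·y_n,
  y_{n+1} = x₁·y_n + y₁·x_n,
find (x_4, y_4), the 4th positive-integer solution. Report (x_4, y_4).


Step 1: Find the fundamental solution (x₁, y₁) of x² - 156y² = 1.
  Expand √156 as a continued fraction. a₀ = ⌊√156⌋ = 12; iterate m_{k+1} = d_k·a_k − m_k, d_{k+1} = (156 − m_{k+1}²)/d_k, a_{k+1} = ⌊(a₀ + m_{k+1})/d_{k+1}⌋ (starting m₀ = 0, d₀ = 1), with convergents p_k = a_k·p_{k-1} + p_{k-2}, q_k = a_k·q_{k-1} + q_{k-2} (p₋₁ = 1, q₋₁ = 0):
  k = 0: a₀ = 12; p₀/q₀ = 12/1; p₀² − 156·q₀² = 144 − 156 = -12.
  k = 1: m = 12, d = 12, a = ⌊(12 + 12)/12⌋ = 2; p/q = (2·12 + 1)/(2·1 + 0) = 25/2; p² − 156·q² = 625 − 624 = 1.
  The first convergent with p² − 156·q² = 1 gives the fundamental solution (x₁, y₁) = (25, 2).
Step 2: Apply the recurrence (x_{n+1}, y_{n+1}) = (x₁x_n + 156y₁y_n, x₁y_n + y₁x_n) repeatedly.
  From (x_1, y_1) = (25, 2): x_2 = 25·25 + 156·2·2 = 1249; y_2 = 25·2 + 2·25 = 100.
  From (x_2, y_2) = (1249, 100): x_3 = 25·1249 + 156·2·100 = 62425; y_3 = 25·100 + 2·1249 = 4998.
  From (x_3, y_3) = (62425, 4998): x_4 = 25·62425 + 156·2·4998 = 3120001; y_4 = 25·4998 + 2·62425 = 249800.
Step 3: Verify x_4² - 156·y_4² = 9734406240001 - 9734406240000 = 1 (should be 1). ✓

(x_1, y_1) = (25, 2); (x_4, y_4) = (3120001, 249800).
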